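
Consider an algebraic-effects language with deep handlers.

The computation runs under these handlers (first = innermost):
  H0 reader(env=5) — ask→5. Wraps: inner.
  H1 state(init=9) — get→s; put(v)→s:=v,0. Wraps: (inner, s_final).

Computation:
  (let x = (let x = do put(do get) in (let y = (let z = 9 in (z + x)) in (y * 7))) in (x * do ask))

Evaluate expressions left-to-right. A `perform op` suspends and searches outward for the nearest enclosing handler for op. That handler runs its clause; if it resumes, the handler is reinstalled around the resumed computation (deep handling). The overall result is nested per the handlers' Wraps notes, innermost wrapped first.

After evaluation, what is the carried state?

Answer: 9

Working:
get @ H1 ⇒ 9
put(9) @ H1 ⇒ s:=9
ask @ H0 ⇒ 5
H0 returns 315
H1 returns (315, 9)
= (315, 9)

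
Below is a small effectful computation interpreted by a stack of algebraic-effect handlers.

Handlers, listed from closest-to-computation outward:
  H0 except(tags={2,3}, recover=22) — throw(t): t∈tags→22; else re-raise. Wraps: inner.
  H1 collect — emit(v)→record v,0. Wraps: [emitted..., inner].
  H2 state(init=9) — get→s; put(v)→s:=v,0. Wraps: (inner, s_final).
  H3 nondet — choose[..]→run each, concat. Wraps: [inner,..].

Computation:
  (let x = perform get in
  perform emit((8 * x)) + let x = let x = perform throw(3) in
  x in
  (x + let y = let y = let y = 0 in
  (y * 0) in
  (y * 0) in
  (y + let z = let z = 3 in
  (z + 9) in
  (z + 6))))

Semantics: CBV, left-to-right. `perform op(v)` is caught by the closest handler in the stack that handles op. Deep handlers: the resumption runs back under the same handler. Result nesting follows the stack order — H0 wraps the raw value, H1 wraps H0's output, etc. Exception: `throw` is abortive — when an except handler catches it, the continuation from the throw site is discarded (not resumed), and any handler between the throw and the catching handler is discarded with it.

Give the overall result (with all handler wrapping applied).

Answer: [([72, 22], 9)]

Evaluation trace:
get @ H2 ⇒ 9
emit(72) @ H1 ⇒ out+=72
throw(3) @ H0 caught ⇒ 22
H1 returns [72, 22]
H2 returns ([72, 22], 9)
H3 returns [([72, 22], 9)]
= [([72, 22], 9)]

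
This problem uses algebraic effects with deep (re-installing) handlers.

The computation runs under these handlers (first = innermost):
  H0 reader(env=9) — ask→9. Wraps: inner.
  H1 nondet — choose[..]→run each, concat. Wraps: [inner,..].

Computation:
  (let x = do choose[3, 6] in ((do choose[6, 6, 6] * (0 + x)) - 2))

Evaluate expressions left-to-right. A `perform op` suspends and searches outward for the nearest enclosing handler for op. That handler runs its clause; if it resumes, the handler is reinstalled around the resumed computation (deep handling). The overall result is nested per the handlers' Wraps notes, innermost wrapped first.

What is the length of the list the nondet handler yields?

Answer: 6

Working:
choose[3, 6] @ H1
  branch[0] choose=3:
    choose[6, 6, 6] @ H1
      branch[0] choose=6:
        H0 returns 16
        H1 returns [16]
      branch[1] choose=6:
        H0 returns 16
        H1 returns [16]
      branch[2] choose=6:
        H0 returns 16
        H1 returns [16]
  branch[1] choose=6:
    choose[6, 6, 6] @ H1
      branch[0] choose=6:
        H0 returns 34
        H1 returns [34]
      branch[1] choose=6:
        H0 returns 34
        H1 returns [34]
      branch[2] choose=6:
        H0 returns 34
        H1 returns [34]
= [16, 16, 16, 34, 34, 34]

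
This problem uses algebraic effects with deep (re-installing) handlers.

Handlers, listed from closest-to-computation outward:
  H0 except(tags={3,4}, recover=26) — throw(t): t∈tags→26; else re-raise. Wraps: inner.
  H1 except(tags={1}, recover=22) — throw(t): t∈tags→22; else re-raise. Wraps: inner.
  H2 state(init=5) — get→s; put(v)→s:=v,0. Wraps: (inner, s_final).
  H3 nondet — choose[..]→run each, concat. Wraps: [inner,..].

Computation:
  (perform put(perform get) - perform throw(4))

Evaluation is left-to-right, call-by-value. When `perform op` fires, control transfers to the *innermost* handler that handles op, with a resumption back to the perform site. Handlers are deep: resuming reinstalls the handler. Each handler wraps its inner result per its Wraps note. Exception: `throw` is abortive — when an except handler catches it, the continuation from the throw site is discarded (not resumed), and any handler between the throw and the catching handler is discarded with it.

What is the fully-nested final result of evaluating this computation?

Answer: [(26, 5)]

Evaluation trace:
get @ H2 ⇒ 5
put(5) @ H2 ⇒ s:=5
throw(4) @ H0 caught ⇒ 26
H1 returns 26
H2 returns (26, 5)
H3 returns [(26, 5)]
= [(26, 5)]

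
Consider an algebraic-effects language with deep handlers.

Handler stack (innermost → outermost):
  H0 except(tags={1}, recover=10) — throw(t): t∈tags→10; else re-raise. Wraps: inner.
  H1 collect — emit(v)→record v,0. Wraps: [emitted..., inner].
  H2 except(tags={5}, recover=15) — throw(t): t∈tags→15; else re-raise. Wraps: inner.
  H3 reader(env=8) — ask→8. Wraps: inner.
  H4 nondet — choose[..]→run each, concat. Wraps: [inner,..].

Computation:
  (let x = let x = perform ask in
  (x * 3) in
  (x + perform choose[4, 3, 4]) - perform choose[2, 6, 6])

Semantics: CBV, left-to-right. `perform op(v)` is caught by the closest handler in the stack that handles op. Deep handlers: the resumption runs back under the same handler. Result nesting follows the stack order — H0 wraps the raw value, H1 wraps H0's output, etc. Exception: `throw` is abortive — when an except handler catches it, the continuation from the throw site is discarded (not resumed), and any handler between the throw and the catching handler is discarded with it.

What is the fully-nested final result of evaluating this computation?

Working:
ask @ H3 ⇒ 8
choose[4, 3, 4] @ H4
  branch[0] choose=4:
    choose[2, 6, 6] @ H4
      branch[0] choose=2:
        H0 returns 26
        H1 returns [26]
        H2 returns [26]
        H3 returns [26]
        H4 returns [[26]]
      branch[1] choose=6:
        H0 returns 22
        H1 returns [22]
        H2 returns [22]
        H3 returns [22]
        H4 returns [[22]]
      branch[2] choose=6:
        H0 returns 22
        H1 returns [22]
        H2 returns [22]
        H3 returns [22]
        H4 returns [[22]]
  branch[1] choose=3:
    choose[2, 6, 6] @ H4
      branch[0] choose=2:
        H0 returns 25
        H1 returns [25]
        H2 returns [25]
        H3 returns [25]
        H4 returns [[25]]
      branch[1] choose=6:
        H0 returns 21
        H1 returns [21]
        H2 returns [21]
        H3 returns [21]
        H4 returns [[21]]
      branch[2] choose=6:
        H0 returns 21
        H1 returns [21]
        H2 returns [21]
        H3 returns [21]
        H4 returns [[21]]
  branch[2] choose=4:
    choose[2, 6, 6] @ H4
      branch[0] choose=2:
        H0 returns 26
        H1 returns [26]
        H2 returns [26]
        H3 returns [26]
        H4 returns [[26]]
      branch[1] choose=6:
        H0 returns 22
        H1 returns [22]
        H2 returns [22]
        H3 returns [22]
        H4 returns [[22]]
      branch[2] choose=6:
        H0 returns 22
        H1 returns [22]
        H2 returns [22]
        H3 returns [22]
        H4 returns [[22]]
= [[26], [22], [22], [25], [21], [21], [26], [22], [22]]

Answer: [[26], [22], [22], [25], [21], [21], [26], [22], [22]]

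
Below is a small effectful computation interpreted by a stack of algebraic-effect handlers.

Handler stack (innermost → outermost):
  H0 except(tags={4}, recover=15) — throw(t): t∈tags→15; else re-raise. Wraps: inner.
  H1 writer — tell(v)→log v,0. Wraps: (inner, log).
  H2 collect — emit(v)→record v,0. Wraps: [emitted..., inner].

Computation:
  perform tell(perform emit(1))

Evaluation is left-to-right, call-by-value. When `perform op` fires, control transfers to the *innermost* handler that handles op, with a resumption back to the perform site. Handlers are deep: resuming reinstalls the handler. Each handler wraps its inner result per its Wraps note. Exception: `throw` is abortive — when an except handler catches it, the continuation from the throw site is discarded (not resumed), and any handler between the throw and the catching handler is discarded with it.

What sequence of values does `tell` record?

Answer: (0)

Evaluation trace:
emit(1) @ H2 ⇒ out+=1
tell(0) @ H1 ⇒ log+=0
H0 returns 0
H1 returns (0, (0))
H2 returns [1, (0, (0))]
= [1, (0, (0))]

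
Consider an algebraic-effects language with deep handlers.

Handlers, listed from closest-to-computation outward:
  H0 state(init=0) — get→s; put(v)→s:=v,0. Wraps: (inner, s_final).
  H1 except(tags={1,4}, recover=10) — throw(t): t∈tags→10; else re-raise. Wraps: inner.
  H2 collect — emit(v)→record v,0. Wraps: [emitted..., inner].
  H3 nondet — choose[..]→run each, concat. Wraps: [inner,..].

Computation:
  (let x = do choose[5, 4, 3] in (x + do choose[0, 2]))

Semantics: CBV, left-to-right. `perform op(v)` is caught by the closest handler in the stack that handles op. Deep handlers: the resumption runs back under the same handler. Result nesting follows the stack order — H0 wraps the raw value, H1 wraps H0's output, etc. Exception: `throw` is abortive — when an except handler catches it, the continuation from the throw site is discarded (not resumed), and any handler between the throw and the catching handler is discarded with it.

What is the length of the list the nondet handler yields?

Working:
choose[5, 4, 3] @ H3
  branch[0] choose=5:
    choose[0, 2] @ H3
      branch[0] choose=0:
        H0 returns (5, 0)
        H1 returns (5, 0)
        H2 returns [(5, 0)]
        H3 returns [[(5, 0)]]
      branch[1] choose=2:
        H0 returns (7, 0)
        H1 returns (7, 0)
        H2 returns [(7, 0)]
        H3 returns [[(7, 0)]]
  branch[1] choose=4:
    choose[0, 2] @ H3
      branch[0] choose=0:
        H0 returns (4, 0)
        H1 returns (4, 0)
        H2 returns [(4, 0)]
        H3 returns [[(4, 0)]]
      branch[1] choose=2:
        H0 returns (6, 0)
        H1 returns (6, 0)
        H2 returns [(6, 0)]
        H3 returns [[(6, 0)]]
  branch[2] choose=3:
    choose[0, 2] @ H3
      branch[0] choose=0:
        H0 returns (3, 0)
        H1 returns (3, 0)
        H2 returns [(3, 0)]
        H3 returns [[(3, 0)]]
      branch[1] choose=2:
        H0 returns (5, 0)
        H1 returns (5, 0)
        H2 returns [(5, 0)]
        H3 returns [[(5, 0)]]
= [[(5, 0)], [(7, 0)], [(4, 0)], [(6, 0)], [(3, 0)], [(5, 0)]]

Answer: 6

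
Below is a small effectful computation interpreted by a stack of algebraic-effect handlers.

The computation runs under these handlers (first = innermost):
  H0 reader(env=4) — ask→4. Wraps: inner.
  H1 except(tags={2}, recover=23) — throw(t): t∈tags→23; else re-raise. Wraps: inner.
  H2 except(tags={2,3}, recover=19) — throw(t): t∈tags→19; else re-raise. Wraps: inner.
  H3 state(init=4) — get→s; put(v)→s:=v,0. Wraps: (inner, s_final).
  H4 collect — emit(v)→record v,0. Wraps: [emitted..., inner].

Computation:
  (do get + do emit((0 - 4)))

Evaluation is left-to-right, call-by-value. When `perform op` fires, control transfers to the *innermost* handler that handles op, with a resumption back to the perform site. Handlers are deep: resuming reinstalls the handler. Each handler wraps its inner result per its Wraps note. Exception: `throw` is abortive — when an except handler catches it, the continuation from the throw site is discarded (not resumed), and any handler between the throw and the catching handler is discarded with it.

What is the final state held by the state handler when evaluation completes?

Answer: 4

Evaluation trace:
get @ H3 ⇒ 4
emit(-4) @ H4 ⇒ out+=-4
H0 returns 4
H1 returns 4
H2 returns 4
H3 returns (4, 4)
H4 returns [-4, (4, 4)]
= [-4, (4, 4)]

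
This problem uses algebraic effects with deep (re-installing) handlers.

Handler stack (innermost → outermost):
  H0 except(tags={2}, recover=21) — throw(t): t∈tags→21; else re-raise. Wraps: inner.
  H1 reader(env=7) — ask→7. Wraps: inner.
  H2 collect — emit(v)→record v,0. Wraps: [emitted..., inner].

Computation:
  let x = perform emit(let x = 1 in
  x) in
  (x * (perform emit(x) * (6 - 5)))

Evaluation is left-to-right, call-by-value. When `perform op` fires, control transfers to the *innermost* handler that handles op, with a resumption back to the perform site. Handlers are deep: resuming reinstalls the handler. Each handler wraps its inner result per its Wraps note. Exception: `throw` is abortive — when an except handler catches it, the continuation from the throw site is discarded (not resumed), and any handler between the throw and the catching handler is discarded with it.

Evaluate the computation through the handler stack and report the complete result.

Answer: [1, 0, 0]

Working:
emit(1) @ H2 ⇒ out+=1
emit(0) @ H2 ⇒ out+=0
H0 returns 0
H1 returns 0
H2 returns [1, 0, 0]
= [1, 0, 0]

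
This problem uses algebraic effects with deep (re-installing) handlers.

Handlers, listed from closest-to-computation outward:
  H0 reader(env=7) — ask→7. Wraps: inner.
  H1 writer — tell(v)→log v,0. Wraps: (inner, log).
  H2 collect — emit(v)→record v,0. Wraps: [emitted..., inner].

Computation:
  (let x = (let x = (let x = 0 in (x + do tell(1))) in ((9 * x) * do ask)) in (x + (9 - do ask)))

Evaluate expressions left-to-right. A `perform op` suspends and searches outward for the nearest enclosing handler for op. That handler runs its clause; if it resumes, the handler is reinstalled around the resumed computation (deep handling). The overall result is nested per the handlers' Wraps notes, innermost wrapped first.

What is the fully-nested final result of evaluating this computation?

Answer: [(2, (1))]

Evaluation trace:
tell(1) @ H1 ⇒ log+=1
ask @ H0 ⇒ 7
ask @ H0 ⇒ 7
H0 returns 2
H1 returns (2, (1))
H2 returns [(2, (1))]
= [(2, (1))]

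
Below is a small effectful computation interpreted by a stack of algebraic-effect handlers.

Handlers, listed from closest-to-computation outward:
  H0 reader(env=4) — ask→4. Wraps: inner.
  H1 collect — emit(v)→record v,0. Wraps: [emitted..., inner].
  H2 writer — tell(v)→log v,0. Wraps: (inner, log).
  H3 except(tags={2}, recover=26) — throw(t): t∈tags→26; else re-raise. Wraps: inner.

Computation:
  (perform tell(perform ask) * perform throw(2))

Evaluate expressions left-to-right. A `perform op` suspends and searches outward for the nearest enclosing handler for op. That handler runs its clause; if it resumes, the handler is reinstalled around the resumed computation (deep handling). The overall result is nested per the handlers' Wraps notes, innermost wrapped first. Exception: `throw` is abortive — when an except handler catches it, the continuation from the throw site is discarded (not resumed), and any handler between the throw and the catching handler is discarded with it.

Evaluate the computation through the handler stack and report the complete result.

Working:
ask @ H0 ⇒ 4
tell(4) @ H2 ⇒ log+=4
throw(2) @ H3 caught ⇒ 26
= 26

Answer: 26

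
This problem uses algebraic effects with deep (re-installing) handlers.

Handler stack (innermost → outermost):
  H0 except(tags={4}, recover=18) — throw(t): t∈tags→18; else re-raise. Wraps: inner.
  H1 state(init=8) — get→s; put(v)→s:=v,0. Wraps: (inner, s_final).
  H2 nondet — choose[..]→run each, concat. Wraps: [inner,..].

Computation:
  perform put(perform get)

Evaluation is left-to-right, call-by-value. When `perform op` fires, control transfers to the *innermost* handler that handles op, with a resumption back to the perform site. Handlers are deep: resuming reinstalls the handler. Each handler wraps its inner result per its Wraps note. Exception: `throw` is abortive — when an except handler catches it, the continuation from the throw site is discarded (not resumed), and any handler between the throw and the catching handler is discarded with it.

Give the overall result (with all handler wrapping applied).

Answer: [(0, 8)]

Evaluation trace:
get @ H1 ⇒ 8
put(8) @ H1 ⇒ s:=8
H0 returns 0
H1 returns (0, 8)
H2 returns [(0, 8)]
= [(0, 8)]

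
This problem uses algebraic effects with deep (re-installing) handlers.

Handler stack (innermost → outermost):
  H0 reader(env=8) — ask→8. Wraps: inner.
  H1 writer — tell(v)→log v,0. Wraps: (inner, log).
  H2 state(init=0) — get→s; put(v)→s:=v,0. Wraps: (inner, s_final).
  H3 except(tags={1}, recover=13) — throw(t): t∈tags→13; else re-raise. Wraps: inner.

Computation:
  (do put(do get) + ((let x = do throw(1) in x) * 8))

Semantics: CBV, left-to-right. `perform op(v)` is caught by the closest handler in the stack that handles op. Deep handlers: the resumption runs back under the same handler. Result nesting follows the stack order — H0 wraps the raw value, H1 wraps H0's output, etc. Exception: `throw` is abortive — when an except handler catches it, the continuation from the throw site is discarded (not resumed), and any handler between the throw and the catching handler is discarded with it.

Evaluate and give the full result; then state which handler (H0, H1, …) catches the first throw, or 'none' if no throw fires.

Answer: 13 ; first throw caught by: H3

Working:
get @ H2 ⇒ 0
put(0) @ H2 ⇒ s:=0
throw(1) @ H3 caught ⇒ 13
= 13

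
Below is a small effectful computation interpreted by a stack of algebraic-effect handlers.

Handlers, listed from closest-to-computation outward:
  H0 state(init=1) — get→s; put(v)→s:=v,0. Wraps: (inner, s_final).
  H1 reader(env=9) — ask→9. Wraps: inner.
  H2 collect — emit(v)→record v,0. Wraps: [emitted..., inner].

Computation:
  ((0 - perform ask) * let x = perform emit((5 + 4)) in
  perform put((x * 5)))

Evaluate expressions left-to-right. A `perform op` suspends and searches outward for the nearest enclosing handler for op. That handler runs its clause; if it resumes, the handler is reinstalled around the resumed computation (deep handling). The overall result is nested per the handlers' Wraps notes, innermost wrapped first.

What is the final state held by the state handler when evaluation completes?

Answer: 0

Step-by-step:
ask @ H1 ⇒ 9
emit(9) @ H2 ⇒ out+=9
put(0) @ H0 ⇒ s:=0
H0 returns (0, 0)
H1 returns (0, 0)
H2 returns [9, (0, 0)]
= [9, (0, 0)]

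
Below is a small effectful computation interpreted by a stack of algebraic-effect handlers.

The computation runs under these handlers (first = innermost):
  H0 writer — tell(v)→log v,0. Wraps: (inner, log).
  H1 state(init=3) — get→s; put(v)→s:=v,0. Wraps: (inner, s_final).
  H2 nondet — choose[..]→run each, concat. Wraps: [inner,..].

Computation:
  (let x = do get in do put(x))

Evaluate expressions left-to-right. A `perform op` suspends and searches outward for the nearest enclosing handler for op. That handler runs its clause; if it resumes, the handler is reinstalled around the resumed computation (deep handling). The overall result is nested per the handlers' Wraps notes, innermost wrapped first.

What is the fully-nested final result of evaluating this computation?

Step-by-step:
get @ H1 ⇒ 3
put(3) @ H1 ⇒ s:=3
H0 returns (0, ())
H1 returns ((0, ()), 3)
H2 returns [((0, ()), 3)]
= [((0, ()), 3)]

Answer: [((0, ()), 3)]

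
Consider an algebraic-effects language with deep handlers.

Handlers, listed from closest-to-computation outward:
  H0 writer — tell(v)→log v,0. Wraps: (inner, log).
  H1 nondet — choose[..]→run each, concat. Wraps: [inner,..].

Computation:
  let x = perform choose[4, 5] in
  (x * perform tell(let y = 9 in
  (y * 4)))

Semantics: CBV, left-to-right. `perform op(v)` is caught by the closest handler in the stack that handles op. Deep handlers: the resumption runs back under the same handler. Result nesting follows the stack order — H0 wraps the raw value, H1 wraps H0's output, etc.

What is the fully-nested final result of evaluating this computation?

Evaluation trace:
choose[4, 5] @ H1
  branch[0] choose=4:
    tell(36) @ H0 ⇒ log+=36
    H0 returns (0, (36))
    H1 returns [(0, (36))]
  branch[1] choose=5:
    tell(36) @ H0 ⇒ log+=36
    H0 returns (0, (36))
    H1 returns [(0, (36))]
= [(0, (36)), (0, (36))]

Answer: [(0, (36)), (0, (36))]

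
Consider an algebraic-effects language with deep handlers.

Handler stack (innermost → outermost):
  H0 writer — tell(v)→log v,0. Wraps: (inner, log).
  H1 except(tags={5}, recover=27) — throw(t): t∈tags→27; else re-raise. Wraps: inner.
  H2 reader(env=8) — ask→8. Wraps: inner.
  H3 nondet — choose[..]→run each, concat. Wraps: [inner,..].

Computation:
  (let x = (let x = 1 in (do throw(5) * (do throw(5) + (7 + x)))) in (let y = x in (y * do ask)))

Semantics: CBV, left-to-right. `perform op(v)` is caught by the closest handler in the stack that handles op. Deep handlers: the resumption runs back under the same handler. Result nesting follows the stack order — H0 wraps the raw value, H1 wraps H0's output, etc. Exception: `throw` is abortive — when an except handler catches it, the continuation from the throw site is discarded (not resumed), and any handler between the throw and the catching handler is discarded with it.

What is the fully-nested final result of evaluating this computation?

Step-by-step:
throw(5) @ H1 caught ⇒ 27
H2 returns 27
H3 returns [27]
= [27]

Answer: [27]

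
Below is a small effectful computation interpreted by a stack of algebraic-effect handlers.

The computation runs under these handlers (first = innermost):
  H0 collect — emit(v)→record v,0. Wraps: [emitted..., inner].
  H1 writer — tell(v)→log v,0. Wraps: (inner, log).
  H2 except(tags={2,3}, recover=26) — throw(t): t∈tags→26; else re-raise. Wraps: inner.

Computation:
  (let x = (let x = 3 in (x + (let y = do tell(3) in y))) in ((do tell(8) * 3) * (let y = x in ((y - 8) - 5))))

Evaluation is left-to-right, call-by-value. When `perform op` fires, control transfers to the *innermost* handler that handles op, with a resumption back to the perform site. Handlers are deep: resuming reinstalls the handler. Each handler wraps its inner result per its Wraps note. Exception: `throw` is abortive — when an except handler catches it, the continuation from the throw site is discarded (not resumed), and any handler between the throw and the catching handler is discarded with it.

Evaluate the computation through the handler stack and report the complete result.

Answer: ([0], (3, 8))

Step-by-step:
tell(3) @ H1 ⇒ log+=3
tell(8) @ H1 ⇒ log+=8
H0 returns [0]
H1 returns ([0], (3, 8))
H2 returns ([0], (3, 8))
= ([0], (3, 8))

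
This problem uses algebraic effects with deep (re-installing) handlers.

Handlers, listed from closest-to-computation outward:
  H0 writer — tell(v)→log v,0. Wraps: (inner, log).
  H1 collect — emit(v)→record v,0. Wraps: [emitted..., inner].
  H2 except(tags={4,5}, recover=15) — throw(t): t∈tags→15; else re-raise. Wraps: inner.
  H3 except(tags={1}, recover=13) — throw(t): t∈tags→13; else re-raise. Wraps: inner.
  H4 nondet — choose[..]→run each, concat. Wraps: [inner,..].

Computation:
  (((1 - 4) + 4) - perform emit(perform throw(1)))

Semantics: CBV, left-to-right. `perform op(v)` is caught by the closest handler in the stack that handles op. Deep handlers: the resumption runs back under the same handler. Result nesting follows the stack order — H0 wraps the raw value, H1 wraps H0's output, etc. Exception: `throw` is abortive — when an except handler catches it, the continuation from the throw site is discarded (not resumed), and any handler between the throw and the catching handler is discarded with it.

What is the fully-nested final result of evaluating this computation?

Answer: [13]

Step-by-step:
throw(1) @ H2 re-raised
throw(1) @ H3 caught ⇒ 13
H4 returns [13]
= [13]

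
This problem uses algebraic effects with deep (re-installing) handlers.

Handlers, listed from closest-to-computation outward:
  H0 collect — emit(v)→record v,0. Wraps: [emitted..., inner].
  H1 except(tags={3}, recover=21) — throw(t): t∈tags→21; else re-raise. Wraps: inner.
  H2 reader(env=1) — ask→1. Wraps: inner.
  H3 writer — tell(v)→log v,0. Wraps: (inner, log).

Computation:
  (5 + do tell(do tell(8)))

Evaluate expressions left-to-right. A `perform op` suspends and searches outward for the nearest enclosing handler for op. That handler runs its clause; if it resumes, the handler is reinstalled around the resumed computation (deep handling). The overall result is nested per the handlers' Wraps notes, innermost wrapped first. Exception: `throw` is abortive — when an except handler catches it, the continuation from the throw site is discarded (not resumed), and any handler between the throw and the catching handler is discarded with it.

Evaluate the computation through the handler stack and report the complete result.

Evaluation trace:
tell(8) @ H3 ⇒ log+=8
tell(0) @ H3 ⇒ log+=0
H0 returns [5]
H1 returns [5]
H2 returns [5]
H3 returns ([5], (8, 0))
= ([5], (8, 0))

Answer: ([5], (8, 0))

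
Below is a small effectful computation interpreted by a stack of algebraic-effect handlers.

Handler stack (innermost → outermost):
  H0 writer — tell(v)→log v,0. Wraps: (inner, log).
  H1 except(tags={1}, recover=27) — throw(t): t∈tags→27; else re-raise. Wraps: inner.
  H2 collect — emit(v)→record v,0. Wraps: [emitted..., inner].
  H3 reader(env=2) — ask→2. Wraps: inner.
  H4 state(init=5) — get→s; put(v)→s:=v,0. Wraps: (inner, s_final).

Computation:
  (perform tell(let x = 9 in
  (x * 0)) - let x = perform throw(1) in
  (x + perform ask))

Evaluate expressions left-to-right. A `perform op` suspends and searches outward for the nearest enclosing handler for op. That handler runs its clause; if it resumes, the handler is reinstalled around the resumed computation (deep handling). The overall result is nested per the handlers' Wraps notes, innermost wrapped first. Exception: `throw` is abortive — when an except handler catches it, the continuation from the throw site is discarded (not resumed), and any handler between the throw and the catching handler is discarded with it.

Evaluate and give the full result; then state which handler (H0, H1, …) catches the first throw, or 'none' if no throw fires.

Working:
tell(0) @ H0 ⇒ log+=0
throw(1) @ H1 caught ⇒ 27
H2 returns [27]
H3 returns [27]
H4 returns ([27], 5)
= ([27], 5)

Answer: ([27], 5) ; first throw caught by: H1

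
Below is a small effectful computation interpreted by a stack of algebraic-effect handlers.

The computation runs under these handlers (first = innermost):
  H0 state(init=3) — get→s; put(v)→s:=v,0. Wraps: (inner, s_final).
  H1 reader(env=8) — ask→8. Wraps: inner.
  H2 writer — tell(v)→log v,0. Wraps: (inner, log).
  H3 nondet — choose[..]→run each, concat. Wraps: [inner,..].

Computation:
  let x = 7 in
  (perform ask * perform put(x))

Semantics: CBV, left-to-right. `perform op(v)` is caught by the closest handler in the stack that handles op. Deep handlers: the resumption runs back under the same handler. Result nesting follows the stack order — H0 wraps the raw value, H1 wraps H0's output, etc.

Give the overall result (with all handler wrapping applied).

Evaluation trace:
ask @ H1 ⇒ 8
put(7) @ H0 ⇒ s:=7
H0 returns (0, 7)
H1 returns (0, 7)
H2 returns ((0, 7), ())
H3 returns [((0, 7), ())]
= [((0, 7), ())]

Answer: [((0, 7), ())]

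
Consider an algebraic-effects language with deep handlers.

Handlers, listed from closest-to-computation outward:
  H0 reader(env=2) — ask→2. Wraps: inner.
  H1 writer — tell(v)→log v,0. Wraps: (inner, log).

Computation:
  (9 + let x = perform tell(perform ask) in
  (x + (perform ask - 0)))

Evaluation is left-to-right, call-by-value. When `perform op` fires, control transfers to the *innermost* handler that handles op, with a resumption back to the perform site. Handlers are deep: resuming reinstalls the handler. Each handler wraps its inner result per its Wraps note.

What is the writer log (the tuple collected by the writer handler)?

Step-by-step:
ask @ H0 ⇒ 2
tell(2) @ H1 ⇒ log+=2
ask @ H0 ⇒ 2
H0 returns 11
H1 returns (11, (2))
= (11, (2))

Answer: (2)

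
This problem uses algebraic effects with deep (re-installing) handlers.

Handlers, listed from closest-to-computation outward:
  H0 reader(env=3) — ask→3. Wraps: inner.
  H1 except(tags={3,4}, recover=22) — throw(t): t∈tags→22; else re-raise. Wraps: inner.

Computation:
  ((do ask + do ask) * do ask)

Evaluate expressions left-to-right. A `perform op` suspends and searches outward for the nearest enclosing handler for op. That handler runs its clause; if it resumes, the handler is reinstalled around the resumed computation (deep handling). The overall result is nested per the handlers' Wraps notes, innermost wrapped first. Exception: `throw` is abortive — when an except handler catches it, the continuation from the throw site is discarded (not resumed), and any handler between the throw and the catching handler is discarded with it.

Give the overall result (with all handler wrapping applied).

Working:
ask @ H0 ⇒ 3
ask @ H0 ⇒ 3
ask @ H0 ⇒ 3
H0 returns 18
H1 returns 18
= 18

Answer: 18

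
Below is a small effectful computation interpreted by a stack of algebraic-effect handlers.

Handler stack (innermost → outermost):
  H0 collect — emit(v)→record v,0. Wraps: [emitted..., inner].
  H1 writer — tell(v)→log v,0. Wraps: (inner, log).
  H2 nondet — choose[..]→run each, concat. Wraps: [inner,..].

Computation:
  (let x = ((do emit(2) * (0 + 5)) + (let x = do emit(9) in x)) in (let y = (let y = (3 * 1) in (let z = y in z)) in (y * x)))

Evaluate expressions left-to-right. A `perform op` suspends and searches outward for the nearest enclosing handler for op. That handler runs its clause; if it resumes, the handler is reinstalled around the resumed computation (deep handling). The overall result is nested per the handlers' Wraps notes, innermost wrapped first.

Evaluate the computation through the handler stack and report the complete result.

Working:
emit(2) @ H0 ⇒ out+=2
emit(9) @ H0 ⇒ out+=9
H0 returns [2, 9, 0]
H1 returns ([2, 9, 0], ())
H2 returns [([2, 9, 0], ())]
= [([2, 9, 0], ())]

Answer: [([2, 9, 0], ())]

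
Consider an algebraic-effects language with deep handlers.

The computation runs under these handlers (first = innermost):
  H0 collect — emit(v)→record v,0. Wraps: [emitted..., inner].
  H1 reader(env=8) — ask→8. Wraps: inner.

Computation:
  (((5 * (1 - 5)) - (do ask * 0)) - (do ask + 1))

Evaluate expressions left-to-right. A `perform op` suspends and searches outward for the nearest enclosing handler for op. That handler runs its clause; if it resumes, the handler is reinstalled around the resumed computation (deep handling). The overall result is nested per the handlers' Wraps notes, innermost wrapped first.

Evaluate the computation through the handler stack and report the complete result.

Working:
ask @ H1 ⇒ 8
ask @ H1 ⇒ 8
H0 returns [-29]
H1 returns [-29]
= [-29]

Answer: [-29]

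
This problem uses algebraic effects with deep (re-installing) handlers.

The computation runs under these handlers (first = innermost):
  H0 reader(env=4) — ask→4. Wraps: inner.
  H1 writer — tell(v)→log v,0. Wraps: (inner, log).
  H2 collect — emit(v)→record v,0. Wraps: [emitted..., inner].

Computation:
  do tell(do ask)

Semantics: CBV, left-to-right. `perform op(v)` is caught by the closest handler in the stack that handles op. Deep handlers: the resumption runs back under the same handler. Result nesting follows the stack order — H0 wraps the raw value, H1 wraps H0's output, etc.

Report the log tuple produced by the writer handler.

Step-by-step:
ask @ H0 ⇒ 4
tell(4) @ H1 ⇒ log+=4
H0 returns 0
H1 returns (0, (4))
H2 returns [(0, (4))]
= [(0, (4))]

Answer: (4)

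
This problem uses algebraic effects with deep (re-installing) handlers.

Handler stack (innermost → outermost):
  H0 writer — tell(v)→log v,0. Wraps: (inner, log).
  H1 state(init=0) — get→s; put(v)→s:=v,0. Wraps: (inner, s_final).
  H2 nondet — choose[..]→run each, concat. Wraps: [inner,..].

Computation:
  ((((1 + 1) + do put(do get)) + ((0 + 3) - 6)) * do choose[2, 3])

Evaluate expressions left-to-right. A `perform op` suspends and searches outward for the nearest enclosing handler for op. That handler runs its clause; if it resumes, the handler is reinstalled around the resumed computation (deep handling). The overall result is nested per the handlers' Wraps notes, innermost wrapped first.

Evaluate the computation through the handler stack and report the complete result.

Evaluation trace:
get @ H1 ⇒ 0
put(0) @ H1 ⇒ s:=0
choose[2, 3] @ H2
  branch[0] choose=2:
    H0 returns (-2, ())
    H1 returns ((-2, ()), 0)
    H2 returns [((-2, ()), 0)]
  branch[1] choose=3:
    H0 returns (-3, ())
    H1 returns ((-3, ()), 0)
    H2 returns [((-3, ()), 0)]
= [((-2, ()), 0), ((-3, ()), 0)]

Answer: [((-2, ()), 0), ((-3, ()), 0)]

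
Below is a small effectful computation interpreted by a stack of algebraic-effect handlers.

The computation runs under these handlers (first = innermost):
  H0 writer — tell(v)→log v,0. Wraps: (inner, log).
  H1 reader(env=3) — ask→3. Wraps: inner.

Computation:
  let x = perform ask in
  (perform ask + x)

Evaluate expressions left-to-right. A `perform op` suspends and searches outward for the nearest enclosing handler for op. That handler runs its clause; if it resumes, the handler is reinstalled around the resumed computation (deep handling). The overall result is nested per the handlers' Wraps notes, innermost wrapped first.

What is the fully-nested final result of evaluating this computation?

Answer: (6, ())

Step-by-step:
ask @ H1 ⇒ 3
ask @ H1 ⇒ 3
H0 returns (6, ())
H1 returns (6, ())
= (6, ())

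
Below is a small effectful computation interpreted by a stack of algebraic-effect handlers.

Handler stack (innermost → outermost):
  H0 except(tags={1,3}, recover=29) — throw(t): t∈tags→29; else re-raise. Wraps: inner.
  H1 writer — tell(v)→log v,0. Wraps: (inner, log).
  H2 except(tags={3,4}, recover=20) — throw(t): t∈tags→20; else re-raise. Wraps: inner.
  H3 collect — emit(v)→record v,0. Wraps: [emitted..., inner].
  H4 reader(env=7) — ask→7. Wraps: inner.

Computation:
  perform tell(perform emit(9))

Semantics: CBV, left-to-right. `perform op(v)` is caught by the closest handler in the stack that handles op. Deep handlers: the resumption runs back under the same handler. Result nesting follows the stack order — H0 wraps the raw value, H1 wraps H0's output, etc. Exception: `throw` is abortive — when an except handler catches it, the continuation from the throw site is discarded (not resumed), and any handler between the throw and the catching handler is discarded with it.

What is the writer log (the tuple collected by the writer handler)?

Answer: (0)

Evaluation trace:
emit(9) @ H3 ⇒ out+=9
tell(0) @ H1 ⇒ log+=0
H0 returns 0
H1 returns (0, (0))
H2 returns (0, (0))
H3 returns [9, (0, (0))]
H4 returns [9, (0, (0))]
= [9, (0, (0))]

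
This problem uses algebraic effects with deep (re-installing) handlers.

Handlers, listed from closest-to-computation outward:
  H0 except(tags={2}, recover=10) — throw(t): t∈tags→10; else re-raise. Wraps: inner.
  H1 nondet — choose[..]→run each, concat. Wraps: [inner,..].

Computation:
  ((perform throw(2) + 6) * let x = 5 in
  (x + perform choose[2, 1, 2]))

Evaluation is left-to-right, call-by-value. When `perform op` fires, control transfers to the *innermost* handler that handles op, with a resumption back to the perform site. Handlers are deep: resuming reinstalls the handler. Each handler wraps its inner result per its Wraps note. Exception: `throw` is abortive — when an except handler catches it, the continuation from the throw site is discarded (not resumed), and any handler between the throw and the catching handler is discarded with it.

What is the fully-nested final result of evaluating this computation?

Answer: [10]

Working:
throw(2) @ H0 caught ⇒ 10
H1 returns [10]
= [10]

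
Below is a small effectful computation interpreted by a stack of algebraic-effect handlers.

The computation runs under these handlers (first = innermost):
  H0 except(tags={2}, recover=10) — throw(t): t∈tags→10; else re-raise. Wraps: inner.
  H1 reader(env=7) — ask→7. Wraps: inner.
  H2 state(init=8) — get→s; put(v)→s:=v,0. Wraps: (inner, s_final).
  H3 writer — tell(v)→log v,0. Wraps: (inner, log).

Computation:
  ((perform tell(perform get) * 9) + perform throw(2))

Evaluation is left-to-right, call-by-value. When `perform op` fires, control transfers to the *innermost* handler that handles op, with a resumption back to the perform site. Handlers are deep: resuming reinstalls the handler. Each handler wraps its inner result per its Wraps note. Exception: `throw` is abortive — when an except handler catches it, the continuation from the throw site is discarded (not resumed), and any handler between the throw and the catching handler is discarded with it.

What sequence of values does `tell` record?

Answer: (8)

Step-by-step:
get @ H2 ⇒ 8
tell(8) @ H3 ⇒ log+=8
throw(2) @ H0 caught ⇒ 10
H1 returns 10
H2 returns (10, 8)
H3 returns ((10, 8), (8))
= ((10, 8), (8))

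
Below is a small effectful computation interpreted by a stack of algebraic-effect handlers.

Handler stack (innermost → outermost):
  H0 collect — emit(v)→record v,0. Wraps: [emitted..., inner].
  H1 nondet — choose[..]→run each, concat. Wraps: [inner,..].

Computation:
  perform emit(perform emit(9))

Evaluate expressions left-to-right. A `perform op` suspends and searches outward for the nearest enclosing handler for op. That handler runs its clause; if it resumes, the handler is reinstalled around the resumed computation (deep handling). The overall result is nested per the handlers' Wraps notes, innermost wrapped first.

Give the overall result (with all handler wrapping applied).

Answer: [[9, 0, 0]]

Working:
emit(9) @ H0 ⇒ out+=9
emit(0) @ H0 ⇒ out+=0
H0 returns [9, 0, 0]
H1 returns [[9, 0, 0]]
= [[9, 0, 0]]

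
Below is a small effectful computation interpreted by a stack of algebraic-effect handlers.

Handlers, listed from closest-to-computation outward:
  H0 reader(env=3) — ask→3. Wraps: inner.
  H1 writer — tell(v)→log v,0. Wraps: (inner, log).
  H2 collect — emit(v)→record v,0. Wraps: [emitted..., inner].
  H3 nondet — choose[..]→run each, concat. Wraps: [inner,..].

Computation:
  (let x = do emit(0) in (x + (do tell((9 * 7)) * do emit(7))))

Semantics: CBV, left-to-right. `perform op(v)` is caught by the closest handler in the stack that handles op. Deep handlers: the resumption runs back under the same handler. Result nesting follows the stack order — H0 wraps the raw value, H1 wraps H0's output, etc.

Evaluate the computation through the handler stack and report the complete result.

Answer: [[0, 7, (0, (63))]]

Working:
emit(0) @ H2 ⇒ out+=0
tell(63) @ H1 ⇒ log+=63
emit(7) @ H2 ⇒ out+=7
H0 returns 0
H1 returns (0, (63))
H2 returns [0, 7, (0, (63))]
H3 returns [[0, 7, (0, (63))]]
= [[0, 7, (0, (63))]]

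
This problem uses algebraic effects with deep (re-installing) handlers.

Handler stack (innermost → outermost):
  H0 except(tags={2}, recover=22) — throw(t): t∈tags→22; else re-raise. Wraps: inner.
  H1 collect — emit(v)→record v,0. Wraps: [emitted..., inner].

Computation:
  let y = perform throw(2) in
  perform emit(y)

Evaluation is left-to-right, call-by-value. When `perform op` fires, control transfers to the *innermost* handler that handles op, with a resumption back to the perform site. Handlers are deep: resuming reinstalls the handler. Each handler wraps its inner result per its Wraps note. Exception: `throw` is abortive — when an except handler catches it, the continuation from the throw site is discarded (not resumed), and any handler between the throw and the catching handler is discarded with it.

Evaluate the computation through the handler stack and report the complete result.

Answer: [22]

Evaluation trace:
throw(2) @ H0 caught ⇒ 22
H1 returns [22]
= [22]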